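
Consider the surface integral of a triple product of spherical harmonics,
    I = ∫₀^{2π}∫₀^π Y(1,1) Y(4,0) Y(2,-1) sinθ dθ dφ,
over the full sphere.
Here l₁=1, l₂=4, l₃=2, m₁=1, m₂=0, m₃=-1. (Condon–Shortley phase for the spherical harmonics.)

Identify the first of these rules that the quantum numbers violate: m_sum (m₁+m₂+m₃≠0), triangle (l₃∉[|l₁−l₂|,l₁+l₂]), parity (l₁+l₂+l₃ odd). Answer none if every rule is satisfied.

azimuthal sum: 1 + 0 − 1 = 0  ✓
3 ≤ 2 ≤ 5 (triangle on l)  ✗
L = 1 + 4 + 2 = 7 (odd)

triangle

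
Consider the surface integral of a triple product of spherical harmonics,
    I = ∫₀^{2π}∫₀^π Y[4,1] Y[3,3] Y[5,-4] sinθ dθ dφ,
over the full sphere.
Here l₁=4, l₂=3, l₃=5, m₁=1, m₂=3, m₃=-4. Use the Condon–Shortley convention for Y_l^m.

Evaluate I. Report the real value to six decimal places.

Checks pass: Σm=0; 12 even; l₃=5∈[1,7].
(2·4+1)(2·3+1)(2·5+1) = 693
Δ: 2! 6! 4! / 13! → 1/180180
sum: t=0:+1/576 t=1:−1/144 t=2:+1/576 = -1/288
3j²(4 3 5; 0 0 0) = Δ·Π!·Σ² = 20/1001  (sign +1)
sum: t=2:+1/5760 = 1/5760
3j²(4 3 5; 1 3 -4) = Δ·Π!·Σ² = 9/286  (sign -1)
combine: 4πI² = 693·20/1001·9/286 = 810/1859
take √, sign -1: I = -0.18620781

-0.186208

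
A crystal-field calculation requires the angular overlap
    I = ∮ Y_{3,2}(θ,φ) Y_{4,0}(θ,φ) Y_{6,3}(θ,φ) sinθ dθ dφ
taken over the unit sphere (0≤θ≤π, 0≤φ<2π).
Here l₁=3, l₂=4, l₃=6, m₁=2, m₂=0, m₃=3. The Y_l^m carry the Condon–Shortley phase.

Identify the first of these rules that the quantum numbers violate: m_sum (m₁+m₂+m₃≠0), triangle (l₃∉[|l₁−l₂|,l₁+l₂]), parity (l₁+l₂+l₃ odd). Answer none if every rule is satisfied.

Σmᵢ = 5  ✗
l₃∈[|l₁−l₂|,l₁+l₂]=[1,7], have l₃=6
Σlᵢ = 13 ⇒ odd

m_sum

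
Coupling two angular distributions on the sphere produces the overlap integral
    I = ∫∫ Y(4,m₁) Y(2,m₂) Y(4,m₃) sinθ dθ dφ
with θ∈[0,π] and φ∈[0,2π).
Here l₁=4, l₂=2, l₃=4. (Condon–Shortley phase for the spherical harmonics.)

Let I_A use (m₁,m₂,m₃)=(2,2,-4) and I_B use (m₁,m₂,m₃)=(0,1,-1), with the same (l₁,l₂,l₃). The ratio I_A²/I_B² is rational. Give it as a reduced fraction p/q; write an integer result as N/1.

28/5

l's match ⇒ only the (l;m) 3-j factors differ between A and B.
A: triangle coeff Δ(4,2,4) = 1/13860; Σ_t [2,2]: t=2:+1/2880 = 1/2880; (3j)²=2/165 [(4 2 4; 2 2 -4)], sign=+1
B: triangle coeff Δ(4,2,4) = 1/13860; Σ_t [1,2]: t=1:−1/72 t=2:+1/96 = -1/288; (3j)²=1/462 [(4 2 4; 0 1 -1)], sign=+1
I_A²/I_B² = (2/165)/(1/462) = 28/5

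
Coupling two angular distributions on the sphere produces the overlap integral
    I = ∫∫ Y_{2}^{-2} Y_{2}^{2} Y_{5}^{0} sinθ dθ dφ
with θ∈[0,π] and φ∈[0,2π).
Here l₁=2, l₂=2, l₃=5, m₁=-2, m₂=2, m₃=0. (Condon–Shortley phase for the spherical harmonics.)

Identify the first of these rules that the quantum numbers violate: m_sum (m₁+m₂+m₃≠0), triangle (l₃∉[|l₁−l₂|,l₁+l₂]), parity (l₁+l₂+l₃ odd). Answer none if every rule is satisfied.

azimuthal sum: -2 + 2 + 0 = 0  ✓
0 ≤ 5 ≤ 4 (triangle on l)  ✗
L = 2 + 2 + 5 = 9 (odd)

triangle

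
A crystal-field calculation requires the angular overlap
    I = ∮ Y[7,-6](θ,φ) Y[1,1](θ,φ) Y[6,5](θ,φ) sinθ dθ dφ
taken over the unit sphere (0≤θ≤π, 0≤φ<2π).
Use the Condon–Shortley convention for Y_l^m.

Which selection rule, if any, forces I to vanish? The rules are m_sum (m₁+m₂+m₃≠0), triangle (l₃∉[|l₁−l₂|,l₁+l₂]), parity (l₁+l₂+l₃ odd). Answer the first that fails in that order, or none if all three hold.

m₁+m₂+m₃ = -6 + 1 + 5 = 0  ✓
triangle: |7−1|=6 ≤ l₃=6 ≤ 7+1=8  ✓
parity: l₁+l₂+l₃ = 14 is even  ✓

none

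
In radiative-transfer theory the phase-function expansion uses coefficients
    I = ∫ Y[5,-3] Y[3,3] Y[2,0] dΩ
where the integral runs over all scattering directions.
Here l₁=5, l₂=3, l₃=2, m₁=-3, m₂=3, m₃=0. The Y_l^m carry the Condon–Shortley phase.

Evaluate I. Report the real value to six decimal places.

-0.126792

Rules hold: Σm=0, L=10 even, 2≤2≤8.
N = 11·7·5 = 385
Δ = 6!·4!·0!/11! = 1/2310
Racah Σ t=3..3: t=3:−1/144 = -1/144
⇒ 3j(5 3 2; 0 0 0)² = 10/231, sgn -1
Racah Σ t=6..6: t=6:+1/2880 = 1/2880
⇒ 3j(5 3 2; -3 3 0)² = 2/165, sgn +1
4πI² = N·(3j₀)²·(3jₘ)² = 20/99
I = -1·√(0.20202/4π) = -0.12679218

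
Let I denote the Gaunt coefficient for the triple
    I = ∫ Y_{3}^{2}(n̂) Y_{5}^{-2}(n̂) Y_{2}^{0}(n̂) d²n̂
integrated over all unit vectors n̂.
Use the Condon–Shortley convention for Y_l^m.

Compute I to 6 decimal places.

0.190188

m-sum 0 ✓  L=10 even ✓  2≤2≤8 ✓
Π(2lᵢ+1) = 7×11×5 = 385
triangle coeff Δ(3,5,2) = 1/2310
Σ_t [3,3]: t=3:−1/144 = -1/144
(3j)²=10/231 [(3 5 2; 0 0 0)], sign=-1
Σ_t [1,1]: t=1:−1/480 = -1/480
(3j)²=3/110 [(3 5 2; 2 -2 0)], sign=-1
⇒ 4πI² = 5/11
I = (+1)√(5/11/(4π)) = 0.19018827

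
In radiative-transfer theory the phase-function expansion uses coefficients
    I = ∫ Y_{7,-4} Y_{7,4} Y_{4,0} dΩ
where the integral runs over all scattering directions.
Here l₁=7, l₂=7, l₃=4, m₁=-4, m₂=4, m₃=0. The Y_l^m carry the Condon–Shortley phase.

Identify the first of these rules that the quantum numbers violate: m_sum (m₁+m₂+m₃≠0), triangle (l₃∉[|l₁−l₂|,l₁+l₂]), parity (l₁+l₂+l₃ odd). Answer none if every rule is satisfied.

Σmᵢ = 0  ✓
l₃∈[|l₁−l₂|,l₁+l₂]=[0,14], have l₃=4  ✓
Σlᵢ = 18 ⇒ even  ✓

none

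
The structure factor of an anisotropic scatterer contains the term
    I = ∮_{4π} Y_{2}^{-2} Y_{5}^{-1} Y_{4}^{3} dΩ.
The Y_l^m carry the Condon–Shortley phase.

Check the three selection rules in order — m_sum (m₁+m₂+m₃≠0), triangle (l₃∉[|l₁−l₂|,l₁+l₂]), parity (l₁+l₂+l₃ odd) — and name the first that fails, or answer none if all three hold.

parity

Σmᵢ = 0  ✓
l₃∈[|l₁−l₂|,l₁+l₂]=[3,7], have l₃=4  ✓
Σlᵢ = 11 ⇒ odd  ✗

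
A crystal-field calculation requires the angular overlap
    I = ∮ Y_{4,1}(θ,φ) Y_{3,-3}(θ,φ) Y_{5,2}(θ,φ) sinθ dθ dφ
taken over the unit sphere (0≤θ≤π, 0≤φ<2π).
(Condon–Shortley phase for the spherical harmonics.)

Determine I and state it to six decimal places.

-0.179179

Rules hold: Σm=0, L=12 even, 1≤5≤7.
N = 9·7·11 = 693
Δ = 2!·6!·4!/13! = 1/180180
Racah Σ t=0..2: t=0:+1/576 t=1:−1/144 t=2:+1/576 = -1/288
⇒ 3j(4 3 5; 0 0 0)² = 20/1001, sgn +1
Racah Σ t=0..0: t=0:+1/1728 = 1/1728
⇒ 3j(4 3 5; 1 -3 2)² = 25/858, sgn -1
4πI² = N·(3j₀)²·(3jₘ)² = 750/1859
I = -1·√(0.403443/4π) = -0.17917854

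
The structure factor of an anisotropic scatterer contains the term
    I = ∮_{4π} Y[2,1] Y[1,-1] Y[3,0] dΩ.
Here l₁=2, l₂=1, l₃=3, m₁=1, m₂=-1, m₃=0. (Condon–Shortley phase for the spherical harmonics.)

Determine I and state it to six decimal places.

0.143048

Rules hold: Σm=0, L=6 even, 1≤3≤3.
N = 5·3·7 = 105
Δ = 0!·4!·2!/7! = 1/105
Racah Σ t=0..0: t=0:+1/4 = 1/4
⇒ 3j(2 1 3; 0 0 0)² = 3/35, sgn -1
Racah Σ t=0..0: t=0:+1/12 = 1/12
⇒ 3j(2 1 3; 1 -1 0)² = 1/35, sgn -1
4πI² = N·(3j₀)²·(3jₘ)² = 9/35
I = +1·√(0.257143/4π) = 0.14304817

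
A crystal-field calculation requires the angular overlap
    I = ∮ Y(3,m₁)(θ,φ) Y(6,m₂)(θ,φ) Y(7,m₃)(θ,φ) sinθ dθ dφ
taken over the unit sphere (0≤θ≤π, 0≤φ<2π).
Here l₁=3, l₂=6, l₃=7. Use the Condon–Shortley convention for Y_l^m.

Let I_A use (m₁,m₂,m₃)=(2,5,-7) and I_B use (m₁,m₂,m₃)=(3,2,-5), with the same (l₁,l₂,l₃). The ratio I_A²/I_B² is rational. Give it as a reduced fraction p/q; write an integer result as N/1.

1001/810

Shared (l₁,l₂,l₃)=(3,6,7): N and (l;000)² cancel in I_A²/I_B².
A: Δ = 2!·4!·10!/17! = 1/2042040; Racah Σ t=1..1: t=1:−1/87091200 = -1/87091200; ⇒ 3j(3 6 7; 2 5 -7)² = 11/408, sgn -1
B: Δ = 2!·4!·10!/17! = 1/2042040; Racah Σ t=0..0: t=0:+1/3870720 = 1/3870720; ⇒ 3j(3 6 7; 3 2 -5)² = 135/6188, sgn +1
I_A²/I_B² = (11/408)/(135/6188) = 1001/810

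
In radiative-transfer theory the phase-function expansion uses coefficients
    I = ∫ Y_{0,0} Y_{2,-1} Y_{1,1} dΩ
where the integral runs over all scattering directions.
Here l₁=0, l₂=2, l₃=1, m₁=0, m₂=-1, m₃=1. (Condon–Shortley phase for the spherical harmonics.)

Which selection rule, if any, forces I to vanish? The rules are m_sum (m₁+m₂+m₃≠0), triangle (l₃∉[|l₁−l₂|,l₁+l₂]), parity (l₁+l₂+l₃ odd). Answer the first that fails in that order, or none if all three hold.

triangle

azimuthal sum: 0 − 1 + 1 = 0  ✓
2 ≤ 1 ≤ 2 (triangle on l)  ✗
L = 0 + 2 + 1 = 3 (odd)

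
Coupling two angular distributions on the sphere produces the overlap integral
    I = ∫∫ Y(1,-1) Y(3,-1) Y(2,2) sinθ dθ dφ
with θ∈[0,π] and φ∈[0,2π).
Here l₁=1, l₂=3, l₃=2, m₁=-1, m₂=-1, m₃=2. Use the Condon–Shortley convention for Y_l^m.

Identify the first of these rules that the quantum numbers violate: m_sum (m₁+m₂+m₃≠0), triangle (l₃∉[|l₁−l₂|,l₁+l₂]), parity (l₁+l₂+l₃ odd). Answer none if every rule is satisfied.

none

azimuthal sum: -1 − 1 + 2 = 0  ✓
2 ≤ 2 ≤ 4 (triangle on l)  ✓
L = 1 + 3 + 2 = 6 (even)  ✓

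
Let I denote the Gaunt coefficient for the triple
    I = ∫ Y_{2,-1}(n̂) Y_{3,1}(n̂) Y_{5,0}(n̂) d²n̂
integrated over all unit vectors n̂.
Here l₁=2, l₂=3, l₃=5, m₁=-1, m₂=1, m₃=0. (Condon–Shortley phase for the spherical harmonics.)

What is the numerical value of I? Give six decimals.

Checks pass: Σm=0; 10 even; l₃=5∈[1,5].
(2·2+1)(2·3+1)(2·5+1) = 385
Δ: 0! 4! 6! / 11! → 1/2310
sum: t=0:+1/144 = 1/144
3j²(2 3 5; 0 0 0) = Δ·Π!·Σ² = 10/231  (sign -1)
sum: t=0:+1/288 = 1/288
3j²(2 3 5; -1 1 0) = Δ·Π!·Σ² = 5/231  (sign -1)
combine: 4πI² = 385·10/231·5/231 = 250/693
take √, sign +1: I = 0.16943318

0.169433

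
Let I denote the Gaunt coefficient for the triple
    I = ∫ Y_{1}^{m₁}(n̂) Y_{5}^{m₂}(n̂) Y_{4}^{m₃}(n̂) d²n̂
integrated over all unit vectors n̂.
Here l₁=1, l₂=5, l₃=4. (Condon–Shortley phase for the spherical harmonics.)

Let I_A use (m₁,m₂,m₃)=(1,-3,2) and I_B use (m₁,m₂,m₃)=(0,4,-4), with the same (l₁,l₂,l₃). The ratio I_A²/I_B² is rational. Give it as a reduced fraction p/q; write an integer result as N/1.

28/9

Shared (l₁,l₂,l₃)=(1,5,4): N and (l;000)² cancel in I_A²/I_B².
A: Δ = 2!·0!·8!/11! = 1/495; Racah Σ t=0..0: t=0:+1/2880 = 1/2880; ⇒ 3j(1 5 4; 1 -3 2)² = 28/495, sgn +1
B: Δ = 2!·0!·8!/11! = 1/495; Racah Σ t=1..1: t=1:−1/40320 = -1/40320; ⇒ 3j(1 5 4; 0 4 -4)² = 1/55, sgn -1
I_A²/I_B² = (28/495)/(1/55) = 28/9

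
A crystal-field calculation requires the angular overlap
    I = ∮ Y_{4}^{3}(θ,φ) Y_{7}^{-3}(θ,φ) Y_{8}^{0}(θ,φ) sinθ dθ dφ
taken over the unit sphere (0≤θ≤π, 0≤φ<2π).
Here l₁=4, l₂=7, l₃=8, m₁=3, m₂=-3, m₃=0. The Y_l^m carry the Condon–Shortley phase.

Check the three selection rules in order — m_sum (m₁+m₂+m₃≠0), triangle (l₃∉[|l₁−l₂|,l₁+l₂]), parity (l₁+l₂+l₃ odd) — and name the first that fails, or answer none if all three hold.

parity

m₁+m₂+m₃ = 3 − 3 + 0 = 0  ✓
triangle: |4−7|=3 ≤ l₃=8 ≤ 4+7=11  ✓
parity: l₁+l₂+l₃ = 19 is odd  ✗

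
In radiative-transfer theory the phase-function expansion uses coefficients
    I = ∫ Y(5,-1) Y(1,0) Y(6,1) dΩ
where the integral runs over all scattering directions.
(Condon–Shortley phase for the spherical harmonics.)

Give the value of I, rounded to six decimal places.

-0.241725

Rules hold: Σm=0, L=12 even, 4≤6≤6.
N = 11·3·13 = 429
Δ = 0!·10!·2!/13! = 1/858
Racah Σ t=0..0: t=0:+1/14400 = 1/14400
⇒ 3j(5 1 6; 0 0 0)² = 6/143, sgn +1
Racah Σ t=0..0: t=0:+1/17280 = 1/17280
⇒ 3j(5 1 6; -1 0 1)² = 35/858, sgn -1
4πI² = N·(3j₀)²·(3jₘ)² = 105/143
I = -1·√(0.734266/4π) = -0.24172507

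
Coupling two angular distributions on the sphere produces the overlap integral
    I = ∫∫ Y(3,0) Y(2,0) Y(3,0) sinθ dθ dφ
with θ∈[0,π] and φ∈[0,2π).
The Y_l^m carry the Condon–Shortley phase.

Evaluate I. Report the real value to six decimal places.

0.168209

Rules hold: Σm=0, L=8 even, 1≤3≤5.
N = 7·5·7 = 245
Δ = 2!·4!·2!/9! = 1/3780
Racah Σ t=0..2: t=0:+1/24 t=1:−1/4 t=2:+1/24 = -1/6
⇒ 3j(3 2 3; 0 0 0)² = 4/105, sgn +1
(m-triple is (0,0,0) — same symbol as above.)
4πI² = N·(3j₀)²·(3jₘ)² = 16/45
I = +1·√(0.355556/4π) = 0.16820883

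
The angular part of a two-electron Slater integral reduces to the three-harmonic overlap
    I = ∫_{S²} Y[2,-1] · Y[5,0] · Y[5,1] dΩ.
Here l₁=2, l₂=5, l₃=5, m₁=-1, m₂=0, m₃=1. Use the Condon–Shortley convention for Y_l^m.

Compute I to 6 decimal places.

-0.036166

m-sum 0 ✓  L=12 even ✓  3≤5≤7 ✓
Π(2lᵢ+1) = 5×11×11 = 605
triangle coeff Δ(2,5,5) = 1/38610
Σ_t [0,2]: t=0:+1/2880 t=1:−1/576 t=2:+1/2880 = -1/960
(3j)²=10/429 [(2 5 5; 0 0 0)], sign=+1
Σ_t [1,2]: t=1:−1/1152 t=2:+1/1440 = -1/5760
(3j)²=1/858 [(2 5 5; -1 0 1)], sign=-1
⇒ 4πI² = 25/1521
I = (-1)√(25/1521/(4π)) = -0.03616600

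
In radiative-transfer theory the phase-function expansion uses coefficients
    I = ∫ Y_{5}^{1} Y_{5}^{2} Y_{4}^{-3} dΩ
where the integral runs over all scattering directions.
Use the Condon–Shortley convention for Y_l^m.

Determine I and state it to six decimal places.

Rules hold: Σm=0, L=14 even, 0≤4≤10.
N = 11·11·9 = 1089
Δ = 6!·4!·4!/15! = 1/3153150
Racah Σ t=1..5: t=1:−1/69120 t=2:+1/1728 t=3:−1/576 t=4:+1/1728 t=5:−1/69120 = -7/11520
⇒ 3j(5 5 4; 0 0 0)² = 2/143, sgn -1
Racah Σ t=3..4: t=3:−1/5184 t=4:+1/6912 = -1/20736
⇒ 3j(5 5 4; 1 2 -3)² = 5/2574, sgn +1
4πI² = N·(3j₀)²·(3jₘ)² = 5/169
I = -1·√(0.0295858/4π) = -0.04852178

-0.048522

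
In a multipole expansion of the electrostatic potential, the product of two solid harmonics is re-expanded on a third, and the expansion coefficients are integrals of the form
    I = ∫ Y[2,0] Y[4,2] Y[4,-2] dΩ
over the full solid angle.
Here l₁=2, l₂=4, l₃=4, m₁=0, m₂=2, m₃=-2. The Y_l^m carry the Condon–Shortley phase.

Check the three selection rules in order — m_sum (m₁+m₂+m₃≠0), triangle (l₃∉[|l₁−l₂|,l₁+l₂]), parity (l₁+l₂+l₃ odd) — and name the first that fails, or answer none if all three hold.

none

m₁+m₂+m₃ = 0 + 2 − 2 = 0  ✓
triangle: |2−4|=2 ≤ l₃=4 ≤ 2+4=6  ✓
parity: l₁+l₂+l₃ = 10 is even  ✓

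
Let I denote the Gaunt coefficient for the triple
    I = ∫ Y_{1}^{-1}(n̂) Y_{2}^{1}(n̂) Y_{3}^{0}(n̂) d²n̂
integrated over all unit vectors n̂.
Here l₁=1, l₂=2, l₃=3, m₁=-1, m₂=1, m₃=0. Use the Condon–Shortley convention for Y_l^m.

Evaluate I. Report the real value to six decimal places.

Rules hold: Σm=0, L=6 even, 1≤3≤3.
N = 3·5·7 = 105
Δ = 0!·2!·4!/7! = 1/105
Racah Σ t=0..0: t=0:+1/4 = 1/4
⇒ 3j(1 2 3; 0 0 0)² = 3/35, sgn -1
Racah Σ t=0..0: t=0:+1/12 = 1/12
⇒ 3j(1 2 3; -1 1 0)² = 1/35, sgn -1
4πI² = N·(3j₀)²·(3jₘ)² = 9/35
I = +1·√(0.257143/4π) = 0.14304817

0.143048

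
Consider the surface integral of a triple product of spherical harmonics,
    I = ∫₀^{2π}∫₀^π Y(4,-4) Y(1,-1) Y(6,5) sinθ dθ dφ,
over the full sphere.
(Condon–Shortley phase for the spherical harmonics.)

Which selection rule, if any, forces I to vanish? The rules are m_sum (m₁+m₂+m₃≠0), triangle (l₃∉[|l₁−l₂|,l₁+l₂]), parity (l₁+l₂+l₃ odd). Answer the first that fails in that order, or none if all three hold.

triangle

Σmᵢ = 0  ✓
l₃∈[|l₁−l₂|,l₁+l₂]=[3,5], have l₃=6  ✗
Σlᵢ = 11 ⇒ odd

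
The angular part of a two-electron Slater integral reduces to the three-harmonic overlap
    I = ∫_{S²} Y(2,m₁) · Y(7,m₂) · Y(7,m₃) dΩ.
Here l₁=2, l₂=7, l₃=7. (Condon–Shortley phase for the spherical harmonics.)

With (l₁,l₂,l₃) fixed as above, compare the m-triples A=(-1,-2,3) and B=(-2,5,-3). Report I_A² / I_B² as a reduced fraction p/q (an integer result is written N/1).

Shared (l₁,l₂,l₃)=(2,7,7): N and (l;000)² cancel in I_A²/I_B².
A: Δ = 2!·2!·12!/17! = 1/185640; Racah Σ t=1..2: t=1:−1/1935360 t=2:+1/4354560 = -1/3483648; ⇒ 3j(2 7 7; -1 -2 3)² = 125/12376, sgn -1
B: Δ = 2!·2!·12!/17! = 1/185640; Racah Σ t=2..2: t=2:+1/29030400 = 1/29030400; ⇒ 3j(2 7 7; -2 5 -3)² = 99/7735, sgn +1
I_A²/I_B² = (125/12376)/(99/7735) = 625/792

625/792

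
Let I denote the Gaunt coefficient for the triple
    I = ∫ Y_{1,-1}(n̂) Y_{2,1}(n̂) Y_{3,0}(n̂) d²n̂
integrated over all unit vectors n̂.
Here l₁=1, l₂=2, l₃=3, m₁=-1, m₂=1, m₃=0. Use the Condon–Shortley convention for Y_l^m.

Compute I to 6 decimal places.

m-sum 0 ✓  L=6 even ✓  1≤3≤3 ✓
Π(2lᵢ+1) = 3×5×7 = 105
triangle coeff Δ(1,2,3) = 1/105
Σ_t [0,0]: t=0:+1/4 = 1/4
(3j)²=3/35 [(1 2 3; 0 0 0)], sign=-1
Σ_t [0,0]: t=0:+1/12 = 1/12
(3j)²=1/35 [(1 2 3; -1 1 0)], sign=-1
⇒ 4πI² = 9/35
I = (+1)√(9/35/(4π)) = 0.14304817

0.143048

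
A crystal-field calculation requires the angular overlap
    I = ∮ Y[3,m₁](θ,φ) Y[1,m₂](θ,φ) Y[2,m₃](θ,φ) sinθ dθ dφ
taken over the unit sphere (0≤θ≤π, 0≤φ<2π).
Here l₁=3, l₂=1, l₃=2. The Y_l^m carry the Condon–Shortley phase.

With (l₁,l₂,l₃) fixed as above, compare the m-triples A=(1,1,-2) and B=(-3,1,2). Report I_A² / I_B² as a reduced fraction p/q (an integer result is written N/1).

1/15

Same 3,1,2: normalisation and zero-m 3j drop out of the ratio.
A: Δ: 2! 4! 0! / 7! → 1/105; sum: t=2:+1/48 = 1/48; 3j²(3 1 2; 1 1 -2) = Δ·Π!·Σ² = 1/105  (sign +1)
B: Δ: 2! 4! 0! / 7! → 1/105; sum: t=2:+1/48 = 1/48; 3j²(3 1 2; -3 1 2) = Δ·Π!·Σ² = 1/7  (sign +1)
I_A²/I_B² = (1/105)/(1/7) = 1/15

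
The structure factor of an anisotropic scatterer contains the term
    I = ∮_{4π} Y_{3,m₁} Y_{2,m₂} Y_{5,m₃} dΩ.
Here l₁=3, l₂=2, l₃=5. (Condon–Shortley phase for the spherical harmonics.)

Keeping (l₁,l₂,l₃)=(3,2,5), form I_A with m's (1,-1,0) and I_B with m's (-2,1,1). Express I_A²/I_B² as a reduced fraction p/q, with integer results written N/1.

25/12

Shared (l₁,l₂,l₃)=(3,2,5): N and (l;000)² cancel in I_A²/I_B².
A: Δ = 0!·6!·4!/11! = 1/2310; Racah Σ t=0..0: t=0:+1/288 = 1/288; ⇒ 3j(3 2 5; 1 -1 0)² = 5/231, sgn -1
B: Δ = 0!·6!·4!/11! = 1/2310; Racah Σ t=0..0: t=0:+1/720 = 1/720; ⇒ 3j(3 2 5; -2 1 1)² = 4/385, sgn +1
I_A²/I_B² = (5/231)/(4/385) = 25/12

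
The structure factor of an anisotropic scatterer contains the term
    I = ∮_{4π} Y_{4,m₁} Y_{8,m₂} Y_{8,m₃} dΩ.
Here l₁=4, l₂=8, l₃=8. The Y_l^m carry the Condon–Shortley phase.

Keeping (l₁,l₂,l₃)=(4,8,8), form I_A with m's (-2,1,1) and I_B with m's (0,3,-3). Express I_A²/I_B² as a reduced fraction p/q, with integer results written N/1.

160/1

Shared (l₁,l₂,l₃)=(4,8,8): N and (l;000)² cancel in I_A²/I_B².
A: Δ = 4!·4!·12!/21! = 1/185175900; Racah Σ t=2..4: t=2:+1/58060800 t=3:−1/18662400 t=4:+1/58060800 = -1/52254720; ⇒ 3j(4 8 8; -2 1 1)² = 40/4199, sgn +1
B: Δ = 4!·4!·12!/21! = 1/185175900; Racah Σ t=0..4: t=0:+1/22992076800 t=1:−1/261273600 t=2:+1/34836480 t=3:−1/34836480 t=4:+1/348364800 = -1/1094860800; ⇒ 3j(4 8 8; 0 3 -3)² = 1/16796, sgn +1
I_A²/I_B² = (40/4199)/(1/16796) = 160/1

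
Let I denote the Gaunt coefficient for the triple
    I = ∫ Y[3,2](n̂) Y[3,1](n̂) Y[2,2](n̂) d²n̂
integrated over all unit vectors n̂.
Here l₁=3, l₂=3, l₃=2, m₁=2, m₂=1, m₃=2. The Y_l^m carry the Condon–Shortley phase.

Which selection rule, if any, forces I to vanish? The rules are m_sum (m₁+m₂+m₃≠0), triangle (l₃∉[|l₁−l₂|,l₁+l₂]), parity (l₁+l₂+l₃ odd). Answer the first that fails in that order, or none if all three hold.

m_sum

Σmᵢ = 5  ✗
l₃∈[|l₁−l₂|,l₁+l₂]=[0,6], have l₃=2
Σlᵢ = 8 ⇒ even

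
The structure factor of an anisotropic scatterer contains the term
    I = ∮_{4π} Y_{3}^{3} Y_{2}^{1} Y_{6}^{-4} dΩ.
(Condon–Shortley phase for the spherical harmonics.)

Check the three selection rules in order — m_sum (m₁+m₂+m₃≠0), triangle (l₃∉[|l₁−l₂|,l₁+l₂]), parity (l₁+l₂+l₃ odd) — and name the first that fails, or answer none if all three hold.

azimuthal sum: 3 + 1 − 4 = 0  ✓
1 ≤ 6 ≤ 5 (triangle on l)  ✗
L = 3 + 2 + 6 = 11 (odd)

triangle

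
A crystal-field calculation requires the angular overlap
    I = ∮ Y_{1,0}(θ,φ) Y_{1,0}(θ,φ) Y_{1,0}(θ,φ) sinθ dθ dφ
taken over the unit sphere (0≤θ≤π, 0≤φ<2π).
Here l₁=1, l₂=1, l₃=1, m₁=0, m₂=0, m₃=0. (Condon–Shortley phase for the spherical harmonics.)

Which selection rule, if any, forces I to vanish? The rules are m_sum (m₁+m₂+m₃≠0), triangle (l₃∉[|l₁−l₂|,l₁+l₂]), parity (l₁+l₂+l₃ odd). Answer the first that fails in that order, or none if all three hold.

parity

m₁+m₂+m₃ = 0 + 0 + 0 = 0  ✓
triangle: |1−1|=0 ≤ l₃=1 ≤ 1+1=2  ✓
parity: l₁+l₂+l₃ = 3 is odd  ✗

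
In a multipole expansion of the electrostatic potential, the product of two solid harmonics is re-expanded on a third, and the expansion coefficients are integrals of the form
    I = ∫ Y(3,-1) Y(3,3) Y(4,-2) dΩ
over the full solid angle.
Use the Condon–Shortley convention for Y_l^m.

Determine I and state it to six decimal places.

m-sum 0 ✓  L=10 even ✓  0≤4≤6 ✓
Π(2lᵢ+1) = 7×7×9 = 441
triangle coeff Δ(3,3,4) = 1/34650
Σ_t [0,2]: t=0:+1/72 t=1:−1/16 t=2:+1/72 = -5/144
(3j)²=2/77 [(3 3 4; 0 0 0)], sign=-1
Σ_t [2,2]: t=2:+1/192 = 1/192
(3j)²=3/77 [(3 3 4; -1 3 -2)], sign=+1
⇒ 4πI² = 54/121
I = (-1)√(54/121/(4π)) = -0.18845135

-0.188451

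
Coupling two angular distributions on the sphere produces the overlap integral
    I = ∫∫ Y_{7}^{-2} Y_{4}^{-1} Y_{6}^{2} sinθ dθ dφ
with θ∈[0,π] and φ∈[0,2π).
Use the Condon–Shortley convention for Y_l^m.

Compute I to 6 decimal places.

0.000000

-2 − 1 + 2 = -1 ≠ 0: azimuthal integral kills it; I = 0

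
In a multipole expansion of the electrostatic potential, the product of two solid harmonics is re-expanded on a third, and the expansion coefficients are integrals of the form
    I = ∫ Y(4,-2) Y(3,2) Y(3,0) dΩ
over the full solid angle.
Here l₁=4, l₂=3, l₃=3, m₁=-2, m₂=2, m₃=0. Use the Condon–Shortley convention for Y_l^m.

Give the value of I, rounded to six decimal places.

-0.044418

Checks pass: Σm=0; 10 even; l₃=3∈[1,7].
(2·4+1)(2·3+1)(2·3+1) = 441
Δ: 4! 4! 2! / 11! → 1/34650
sum: t=1:−1/72 t=2:+1/16 t=3:−1/72 = 5/144
3j²(4 3 3; 0 0 0) = Δ·Π!·Σ² = 2/77  (sign -1)
sum: t=3:−1/72 t=4:+1/96 = -1/288
3j²(4 3 3; -2 2 0) = Δ·Π!·Σ² = 1/462  (sign +1)
combine: 4πI² = 441·2/77·1/462 = 3/121
take √, sign -1: I = -0.04441841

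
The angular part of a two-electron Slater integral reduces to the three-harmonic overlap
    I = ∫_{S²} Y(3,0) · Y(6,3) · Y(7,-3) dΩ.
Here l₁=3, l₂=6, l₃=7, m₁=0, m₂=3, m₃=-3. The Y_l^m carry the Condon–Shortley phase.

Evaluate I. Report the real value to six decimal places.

-0.008134

Checks pass: Σm=0; 16 even; l₃=7∈[3,9].
(2·3+1)(2·6+1)(2·7+1) = 1365
Δ: 2! 4! 10! / 17! → 1/2042040
sum: t=0:+1/207360 t=1:−1/57600 t=2:+1/207360 = -1/129600
3j²(3 6 7; 0 0 0) = Δ·Π!·Σ² = 168/12155  (sign +1)
sum: t=0:+1/4354560 t=1:−1/322560 t=2:+1/362880 = -1/8709120
3j²(3 6 7; 0 3 -3) = Δ·Π!·Σ² = 3/68068  (sign -1)
combine: 4πI² = 1365·168/12155·3/68068 = 378/454597
take √, sign -1: I = -0.00813444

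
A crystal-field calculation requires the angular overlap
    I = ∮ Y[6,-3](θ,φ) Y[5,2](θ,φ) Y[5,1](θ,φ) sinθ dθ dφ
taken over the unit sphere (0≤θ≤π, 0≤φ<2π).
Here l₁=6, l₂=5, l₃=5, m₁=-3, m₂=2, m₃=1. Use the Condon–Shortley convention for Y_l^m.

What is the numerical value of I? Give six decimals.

-0.071298

Rules hold: Σm=0, L=16 even, 1≤5≤11.
N = 13·11·11 = 1573
Δ = 6!·6!·4!/17! = 1/28588560
Racah Σ t=1..5: t=1:−1/345600 t=2:+1/13824 t=3:−1/5184 t=4:+1/13824 t=5:−1/345600 = -7/129600
⇒ 3j(6 5 5; 0 0 0)² = 80/7293, sgn +1
Racah Σ t=3..6: t=3:−1/622080 t=4:+1/34560 t=5:−1/23040 t=6:+1/155520 = -1/103680
⇒ 3j(6 5 5; -3 2 1)² = 9/2431, sgn -1
4πI² = N·(3j₀)²·(3jₘ)² = 240/3757
I = -1·√(0.0638808/4π) = -0.07129845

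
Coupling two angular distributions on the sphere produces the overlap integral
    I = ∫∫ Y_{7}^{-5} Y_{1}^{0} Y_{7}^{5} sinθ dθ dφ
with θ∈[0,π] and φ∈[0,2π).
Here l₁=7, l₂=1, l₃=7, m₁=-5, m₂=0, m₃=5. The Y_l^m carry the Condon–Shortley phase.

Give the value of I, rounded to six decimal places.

0.000000

Σlᵢ=15 odd — θ-integrand is odd under cosθ→−cosθ; I=0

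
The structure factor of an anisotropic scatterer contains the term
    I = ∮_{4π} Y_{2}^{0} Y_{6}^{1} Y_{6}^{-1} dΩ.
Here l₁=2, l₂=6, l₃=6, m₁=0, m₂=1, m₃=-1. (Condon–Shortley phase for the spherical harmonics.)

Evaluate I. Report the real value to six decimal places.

-0.149094

Checks pass: Σm=0; 14 even; l₃=6∈[4,8].
(2·2+1)(2·6+1)(2·6+1) = 845
Δ: 2! 2! 10! / 15! → 1/90090
sum: t=0:+1/69120 t=1:−1/14400 t=2:+1/69120 = -7/172800
3j²(2 6 6; 0 0 0) = Δ·Π!·Σ² = 14/715  (sign -1)
sum: t=0:+1/120960 t=1:−1/17280 t=2:+1/57600 = -13/403200
3j²(2 6 6; 0 1 -1) = Δ·Π!·Σ² = 13/770  (sign +1)
combine: 4πI² = 845·14/715·13/770 = 169/605
take √, sign -1: I = -0.14909419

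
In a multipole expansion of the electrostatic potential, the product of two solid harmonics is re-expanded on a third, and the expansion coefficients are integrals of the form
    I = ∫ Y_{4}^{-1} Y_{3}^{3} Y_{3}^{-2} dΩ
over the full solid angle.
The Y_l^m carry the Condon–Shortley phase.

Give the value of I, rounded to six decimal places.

0.140463

Rules hold: Σm=0, L=10 even, 1≤3≤7.
N = 9·7·7 = 441
Δ = 4!·4!·2!/11! = 1/34650
Racah Σ t=1..3: t=1:−1/72 t=2:+1/16 t=3:−1/72 = 5/144
⇒ 3j(4 3 3; 0 0 0)² = 2/77, sgn -1
Racah Σ t=4..4: t=4:+1/288 = 1/288
⇒ 3j(4 3 3; -1 3 -2)² = 5/231, sgn -1
4πI² = N·(3j₀)²·(3jₘ)² = 30/121
I = +1·√(0.247934/4π) = 0.14046335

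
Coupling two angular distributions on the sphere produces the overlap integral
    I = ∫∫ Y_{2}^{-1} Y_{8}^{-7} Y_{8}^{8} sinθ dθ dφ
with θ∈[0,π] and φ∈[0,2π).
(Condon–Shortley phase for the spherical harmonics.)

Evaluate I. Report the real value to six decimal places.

0.162642

Checks pass: Σm=0; 18 even; l₃=8∈[6,10].
(2·2+1)(2·8+1)(2·8+1) = 1445
Δ: 2! 2! 14! / 19! → 1/348840
sum: t=0:+1/116121600 t=1:−1/25401600 t=2:+1/116121600 = -1/45158400
3j²(2 8 8; 0 0 0) = Δ·Π!·Σ² = 24/1615  (sign -1)
sum: t=1:−1/174356582400 = -1/174356582400
3j²(2 8 8; -1 -7 8) = Δ·Π!·Σ² = 5/323  (sign -1)
combine: 4πI² = 1445·24/1615·5/323 = 120/361
take √, sign +1: I = 0.16264177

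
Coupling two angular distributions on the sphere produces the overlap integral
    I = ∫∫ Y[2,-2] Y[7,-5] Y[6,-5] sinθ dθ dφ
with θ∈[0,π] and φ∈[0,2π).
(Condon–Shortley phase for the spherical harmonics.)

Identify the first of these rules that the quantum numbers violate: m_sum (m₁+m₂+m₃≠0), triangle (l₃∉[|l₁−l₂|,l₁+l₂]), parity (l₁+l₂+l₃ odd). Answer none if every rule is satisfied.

m_sum

Σmᵢ = -12  ✗
l₃∈[|l₁−l₂|,l₁+l₂]=[5,9], have l₃=6
Σlᵢ = 15 ⇒ odd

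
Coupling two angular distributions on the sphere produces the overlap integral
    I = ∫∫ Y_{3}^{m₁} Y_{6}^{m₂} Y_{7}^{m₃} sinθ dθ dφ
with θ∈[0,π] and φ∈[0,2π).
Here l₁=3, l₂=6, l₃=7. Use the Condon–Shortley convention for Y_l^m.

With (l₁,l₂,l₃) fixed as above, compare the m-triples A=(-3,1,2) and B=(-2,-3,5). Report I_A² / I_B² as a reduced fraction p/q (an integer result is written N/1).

2646/1375

Shared (l₁,l₂,l₃)=(3,6,7): N and (l;000)² cancel in I_A²/I_B².
A: Δ = 2!·4!·10!/17! = 1/2042040; Racah Σ t=2..2: t=2:+1/691200 = 1/691200; ⇒ 3j(3 6 7; -3 1 2)² = 189/9724, sgn -1
B: Δ = 2!·4!·10!/17! = 1/2042040; Racah Σ t=1..2: t=1:−1/1935360 t=2:+1/4354560 = -1/3483648; ⇒ 3j(3 6 7; -2 -3 5)² = 125/12376, sgn -1
I_A²/I_B² = (189/9724)/(125/12376) = 2646/1375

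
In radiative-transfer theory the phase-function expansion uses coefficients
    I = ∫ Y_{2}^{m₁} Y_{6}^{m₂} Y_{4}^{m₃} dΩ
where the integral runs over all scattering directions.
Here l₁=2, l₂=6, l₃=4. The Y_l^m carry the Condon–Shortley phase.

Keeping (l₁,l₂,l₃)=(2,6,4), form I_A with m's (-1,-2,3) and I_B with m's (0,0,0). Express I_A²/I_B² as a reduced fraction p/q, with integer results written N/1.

32/225

l's match ⇒ only the (l;m) 3-j factors differ between A and B.
A: triangle coeff Δ(2,6,4) = 1/6435; Σ_t [3,3]: t=3:−1/30240 = -1/30240; (3j)²=32/6435 [(2 6 4; -1 -2 3)], sign=+1
B: triangle coeff Δ(2,6,4) = 1/6435; Σ_t [2,2]: t=2:+1/2304 = 1/2304; (3j)²=5/143 [(2 6 4; 0 0 0)], sign=+1
I_A²/I_B² = (32/6435)/(5/143) = 32/225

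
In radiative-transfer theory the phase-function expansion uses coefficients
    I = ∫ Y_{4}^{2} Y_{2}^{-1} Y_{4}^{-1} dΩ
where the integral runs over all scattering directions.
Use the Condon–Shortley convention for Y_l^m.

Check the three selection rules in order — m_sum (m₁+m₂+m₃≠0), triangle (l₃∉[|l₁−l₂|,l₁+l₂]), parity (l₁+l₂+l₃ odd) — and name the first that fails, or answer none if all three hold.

m₁+m₂+m₃ = 2 − 1 − 1 = 0  ✓
triangle: |4−2|=2 ≤ l₃=4 ≤ 4+2=6  ✓
parity: l₁+l₂+l₃ = 10 is even  ✓

none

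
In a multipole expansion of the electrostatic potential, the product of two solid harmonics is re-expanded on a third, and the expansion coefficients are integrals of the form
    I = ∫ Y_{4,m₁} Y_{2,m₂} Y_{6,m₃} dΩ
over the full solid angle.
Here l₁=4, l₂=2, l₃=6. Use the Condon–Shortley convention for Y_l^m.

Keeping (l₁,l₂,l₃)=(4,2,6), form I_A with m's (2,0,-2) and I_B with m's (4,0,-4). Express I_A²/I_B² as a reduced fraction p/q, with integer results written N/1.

56/15

Same 4,2,6: normalisation and zero-m 3j drop out of the ratio.
A: Δ: 0! 8! 4! / 13! → 1/6435; sum: t=0:+1/5760 = 1/5760; 3j²(4 2 6; 2 0 -2) = Δ·Π!·Σ² = 56/2145  (sign +1)
B: Δ: 0! 8! 4! / 13! → 1/6435; sum: t=0:+1/161280 = 1/161280; 3j²(4 2 6; 4 0 -4) = Δ·Π!·Σ² = 1/143  (sign +1)
I_A²/I_B² = (56/2145)/(1/143) = 56/15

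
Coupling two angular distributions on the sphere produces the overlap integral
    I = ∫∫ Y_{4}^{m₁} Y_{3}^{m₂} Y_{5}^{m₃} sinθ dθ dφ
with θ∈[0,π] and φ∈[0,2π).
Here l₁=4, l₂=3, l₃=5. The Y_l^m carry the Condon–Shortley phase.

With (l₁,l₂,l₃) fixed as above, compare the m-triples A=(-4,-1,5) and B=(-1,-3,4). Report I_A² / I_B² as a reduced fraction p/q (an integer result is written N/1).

28/27

Shared (l₁,l₂,l₃)=(4,3,5): N and (l;000)² cancel in I_A²/I_B².
A: Δ = 2!·6!·4!/13! = 1/180180; Racah Σ t=2..2: t=2:+1/34560 = 1/34560; ⇒ 3j(4 3 5; -4 -1 5)² = 14/429, sgn +1
B: Δ = 2!·6!·4!/13! = 1/180180; Racah Σ t=0..0: t=0:+1/5760 = 1/5760; ⇒ 3j(4 3 5; -1 -3 4)² = 9/286, sgn -1
I_A²/I_B² = (14/429)/(9/286) = 28/27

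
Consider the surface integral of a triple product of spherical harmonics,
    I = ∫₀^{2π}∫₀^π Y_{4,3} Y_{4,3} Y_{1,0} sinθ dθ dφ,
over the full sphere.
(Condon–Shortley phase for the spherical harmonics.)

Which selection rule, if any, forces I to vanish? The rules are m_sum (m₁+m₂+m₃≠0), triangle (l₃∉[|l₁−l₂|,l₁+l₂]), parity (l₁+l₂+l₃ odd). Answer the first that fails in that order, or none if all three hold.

m_sum

azimuthal sum: 3 + 3 + 0 = 6  ✗
0 ≤ 1 ≤ 8 (triangle on l)
L = 4 + 4 + 1 = 9 (odd)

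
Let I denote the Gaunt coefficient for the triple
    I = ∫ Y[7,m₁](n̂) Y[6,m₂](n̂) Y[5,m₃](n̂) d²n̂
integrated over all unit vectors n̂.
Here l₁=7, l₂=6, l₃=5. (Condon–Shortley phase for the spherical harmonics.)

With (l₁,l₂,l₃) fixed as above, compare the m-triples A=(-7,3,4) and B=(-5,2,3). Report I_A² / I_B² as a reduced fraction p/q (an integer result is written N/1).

182/1

Same 7,6,5: normalisation and zero-m 3j drop out of the ratio.
A: Δ: 8! 6! 4! / 19! → 1/174594420; sum: t=8:+1/174182400 = 1/174182400; 3j²(7 6 5; -7 3 4) = Δ·Π!·Σ² = 21/1615  (sign -1)
B: Δ: 8! 6! 4! / 19! → 1/174594420; sum: t=6:+1/4147200 t=7:−1/3628800 t=8:+1/46448640 = -1/77414400; 3j²(7 6 5; -5 2 3) = Δ·Π!·Σ² = 3/41990  (sign -1)
I_A²/I_B² = (21/1615)/(3/41990) = 182/1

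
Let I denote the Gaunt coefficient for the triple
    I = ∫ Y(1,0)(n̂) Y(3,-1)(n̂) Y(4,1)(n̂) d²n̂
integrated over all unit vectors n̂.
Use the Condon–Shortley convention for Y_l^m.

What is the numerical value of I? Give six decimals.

-0.238414

Rules hold: Σm=0, L=8 even, 2≤4≤4.
N = 3·7·9 = 189
Δ = 0!·2!·6!/9! = 1/252
Racah Σ t=0..0: t=0:+1/36 = 1/36
⇒ 3j(1 3 4; 0 0 0)² = 4/63, sgn +1
Racah Σ t=0..0: t=0:+1/48 = 1/48
⇒ 3j(1 3 4; 0 -1 1)² = 5/84, sgn -1
4πI² = N·(3j₀)²·(3jₘ)² = 5/7
I = -1·√(0.714286/4π) = -0.23841361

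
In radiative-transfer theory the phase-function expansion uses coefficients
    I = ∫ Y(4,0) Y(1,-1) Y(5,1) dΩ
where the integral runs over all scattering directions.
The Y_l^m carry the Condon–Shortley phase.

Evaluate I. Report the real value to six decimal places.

m-sum 0 ✓  L=10 even ✓  3≤5≤5 ✓
Π(2lᵢ+1) = 9×3×11 = 297
triangle coeff Δ(4,1,5) = 1/495
Σ_t [0,0]: t=0:+1/576 = 1/576
(3j)²=5/99 [(4 1 5; 0 0 0)], sign=-1
Σ_t [0,0]: t=0:+1/1152 = 1/1152
(3j)²=1/33 [(4 1 5; 0 -1 1)], sign=+1
⇒ 4πI² = 5/11
I = (-1)√(5/11/(4π)) = -0.19018827

-0.190188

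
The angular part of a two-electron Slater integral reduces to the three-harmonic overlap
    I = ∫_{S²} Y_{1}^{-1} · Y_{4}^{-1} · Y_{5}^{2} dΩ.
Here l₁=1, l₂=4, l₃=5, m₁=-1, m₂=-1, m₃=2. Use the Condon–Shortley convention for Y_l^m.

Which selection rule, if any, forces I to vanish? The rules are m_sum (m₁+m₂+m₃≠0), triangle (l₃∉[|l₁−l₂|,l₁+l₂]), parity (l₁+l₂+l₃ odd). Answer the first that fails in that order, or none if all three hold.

azimuthal sum: -1 − 1 + 2 = 0  ✓
3 ≤ 5 ≤ 5 (triangle on l)  ✓
L = 1 + 4 + 5 = 10 (even)  ✓

none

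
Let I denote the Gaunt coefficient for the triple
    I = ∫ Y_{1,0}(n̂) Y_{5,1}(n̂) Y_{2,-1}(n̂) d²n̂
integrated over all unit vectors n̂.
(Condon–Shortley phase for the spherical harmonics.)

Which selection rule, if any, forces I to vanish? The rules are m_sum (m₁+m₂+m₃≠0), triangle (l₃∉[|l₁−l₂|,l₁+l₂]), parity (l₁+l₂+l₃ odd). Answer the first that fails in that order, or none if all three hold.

m₁+m₂+m₃ = 0 + 1 − 1 = 0  ✓
triangle: |1−5|=4 ≤ l₃=2 ≤ 1+5=6  ✗
parity: l₁+l₂+l₃ = 8 is even

triangle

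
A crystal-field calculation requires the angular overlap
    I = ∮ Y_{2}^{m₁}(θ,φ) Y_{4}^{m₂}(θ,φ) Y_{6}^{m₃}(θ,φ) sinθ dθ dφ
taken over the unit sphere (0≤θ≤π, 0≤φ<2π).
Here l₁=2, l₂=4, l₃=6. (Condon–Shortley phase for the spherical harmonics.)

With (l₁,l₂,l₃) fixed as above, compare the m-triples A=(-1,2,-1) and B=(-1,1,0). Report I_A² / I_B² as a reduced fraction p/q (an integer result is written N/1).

l's match ⇒ only the (l;m) 3-j factors differ between A and B.
A: triangle coeff Δ(2,4,6) = 1/6435; Σ_t [0,0]: t=0:+1/8640 = 1/8640; (3j)²=14/1287 [(2 4 6; -1 2 -1)], sign=-1
B: triangle coeff Δ(2,4,6) = 1/6435; Σ_t [0,0]: t=0:+1/4320 = 1/4320; (3j)²=8/429 [(2 4 6; -1 1 0)], sign=+1
I_A²/I_B² = (14/1287)/(8/429) = 7/12

7/12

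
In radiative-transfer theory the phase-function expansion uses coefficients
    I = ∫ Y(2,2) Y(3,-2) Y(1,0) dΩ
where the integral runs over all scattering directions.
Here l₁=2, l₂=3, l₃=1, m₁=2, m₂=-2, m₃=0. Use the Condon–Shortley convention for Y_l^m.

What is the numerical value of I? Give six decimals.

0.184674

Rules hold: Σm=0, L=6 even, 1≤1≤5.
N = 5·7·3 = 105
Δ = 4!·0!·2!/7! = 1/105
Racah Σ t=2..2: t=2:+1/4 = 1/4
⇒ 3j(2 3 1; 0 0 0)² = 3/35, sgn -1
Racah Σ t=0..0: t=0:+1/24 = 1/24
⇒ 3j(2 3 1; 2 -2 0)² = 1/21, sgn -1
4πI² = N·(3j₀)²·(3jₘ)² = 3/7
I = +1·√(0.428571/4π) = 0.18467439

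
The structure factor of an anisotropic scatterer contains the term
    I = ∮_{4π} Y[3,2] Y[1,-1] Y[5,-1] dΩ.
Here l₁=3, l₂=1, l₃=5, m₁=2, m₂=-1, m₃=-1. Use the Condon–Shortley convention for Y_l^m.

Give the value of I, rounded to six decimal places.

l₃=5 ∉ [2,4] — triangle fails ⇒ I = 0

0.000000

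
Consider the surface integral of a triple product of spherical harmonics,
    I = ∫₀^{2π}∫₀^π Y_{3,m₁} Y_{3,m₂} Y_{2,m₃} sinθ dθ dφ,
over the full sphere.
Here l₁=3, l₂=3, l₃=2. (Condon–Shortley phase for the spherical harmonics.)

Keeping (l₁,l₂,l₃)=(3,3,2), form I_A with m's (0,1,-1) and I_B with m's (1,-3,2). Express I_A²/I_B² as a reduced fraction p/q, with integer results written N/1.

1/5

l's match ⇒ only the (l;m) 3-j factors differ between A and B.
A: triangle coeff Δ(3,3,2) = 1/3780; Σ_t [2,3]: t=2:+1/8 t=3:−1/12 = 1/24; (3j)²=1/210 [(3 3 2; 0 1 -1)], sign=-1
B: triangle coeff Δ(3,3,2) = 1/3780; Σ_t [0,0]: t=0:+1/96 = 1/96; (3j)²=1/42 [(3 3 2; 1 -3 2)], sign=+1
I_A²/I_B² = (1/210)/(1/42) = 1/5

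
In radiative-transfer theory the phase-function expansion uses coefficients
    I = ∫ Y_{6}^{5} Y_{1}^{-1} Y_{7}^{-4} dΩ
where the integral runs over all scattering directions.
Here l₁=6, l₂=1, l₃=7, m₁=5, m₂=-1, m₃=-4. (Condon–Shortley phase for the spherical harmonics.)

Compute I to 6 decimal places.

Checks pass: Σm=0; 14 even; l₃=7∈[5,7].
(2·6+1)(2·1+1)(2·7+1) = 585
Δ: 0! 12! 2! / 15! → 1/1365
sum: t=0:+1/518400 = 1/518400
3j²(6 1 7; 0 0 0) = Δ·Π!·Σ² = 7/195  (sign -1)
sum: t=0:+1/79833600 = 1/79833600
3j²(6 1 7; 5 -1 -4) = Δ·Π!·Σ² = 1/455  (sign -1)
combine: 4πI² = 585·7/195·1/455 = 3/65
take √, sign +1: I = 0.06060368

0.060604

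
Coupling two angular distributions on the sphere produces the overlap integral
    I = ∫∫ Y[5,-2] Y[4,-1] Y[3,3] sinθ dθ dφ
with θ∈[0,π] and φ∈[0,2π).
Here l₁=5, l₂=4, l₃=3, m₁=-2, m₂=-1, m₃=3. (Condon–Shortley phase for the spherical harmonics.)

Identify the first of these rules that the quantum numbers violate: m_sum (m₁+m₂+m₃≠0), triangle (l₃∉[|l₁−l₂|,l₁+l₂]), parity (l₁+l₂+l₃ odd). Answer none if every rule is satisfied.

none

Σmᵢ = 0  ✓
l₃∈[|l₁−l₂|,l₁+l₂]=[1,9], have l₃=3  ✓
Σlᵢ = 12 ⇒ even  ✓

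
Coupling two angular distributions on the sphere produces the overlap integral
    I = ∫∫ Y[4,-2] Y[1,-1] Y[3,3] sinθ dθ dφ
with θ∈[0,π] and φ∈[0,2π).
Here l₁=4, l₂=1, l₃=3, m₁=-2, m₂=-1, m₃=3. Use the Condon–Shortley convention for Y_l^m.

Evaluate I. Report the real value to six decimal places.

0.061558

Rules hold: Σm=0, L=8 even, 3≤3≤5.
N = 9·3·7 = 189
Δ = 2!·6!·0!/9! = 1/252
Racah Σ t=1..1: t=1:−1/36 = -1/36
⇒ 3j(4 1 3; 0 0 0)² = 4/63, sgn +1
Racah Σ t=0..0: t=0:+1/1440 = 1/1440
⇒ 3j(4 1 3; -2 -1 3)² = 1/252, sgn +1
4πI² = N·(3j₀)²·(3jₘ)² = 1/21
I = +1·√(0.047619/4π) = 0.06155813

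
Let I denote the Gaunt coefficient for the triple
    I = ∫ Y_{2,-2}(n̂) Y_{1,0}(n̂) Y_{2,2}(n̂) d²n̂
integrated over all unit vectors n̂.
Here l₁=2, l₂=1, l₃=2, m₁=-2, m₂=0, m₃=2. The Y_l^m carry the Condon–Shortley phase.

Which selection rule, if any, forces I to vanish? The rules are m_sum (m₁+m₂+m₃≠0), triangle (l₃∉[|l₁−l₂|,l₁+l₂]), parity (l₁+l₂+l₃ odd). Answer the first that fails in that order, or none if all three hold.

parity

m₁+m₂+m₃ = -2 + 0 + 2 = 0  ✓
triangle: |2−1|=1 ≤ l₃=2 ≤ 2+1=3  ✓
parity: l₁+l₂+l₃ = 5 is odd  ✗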